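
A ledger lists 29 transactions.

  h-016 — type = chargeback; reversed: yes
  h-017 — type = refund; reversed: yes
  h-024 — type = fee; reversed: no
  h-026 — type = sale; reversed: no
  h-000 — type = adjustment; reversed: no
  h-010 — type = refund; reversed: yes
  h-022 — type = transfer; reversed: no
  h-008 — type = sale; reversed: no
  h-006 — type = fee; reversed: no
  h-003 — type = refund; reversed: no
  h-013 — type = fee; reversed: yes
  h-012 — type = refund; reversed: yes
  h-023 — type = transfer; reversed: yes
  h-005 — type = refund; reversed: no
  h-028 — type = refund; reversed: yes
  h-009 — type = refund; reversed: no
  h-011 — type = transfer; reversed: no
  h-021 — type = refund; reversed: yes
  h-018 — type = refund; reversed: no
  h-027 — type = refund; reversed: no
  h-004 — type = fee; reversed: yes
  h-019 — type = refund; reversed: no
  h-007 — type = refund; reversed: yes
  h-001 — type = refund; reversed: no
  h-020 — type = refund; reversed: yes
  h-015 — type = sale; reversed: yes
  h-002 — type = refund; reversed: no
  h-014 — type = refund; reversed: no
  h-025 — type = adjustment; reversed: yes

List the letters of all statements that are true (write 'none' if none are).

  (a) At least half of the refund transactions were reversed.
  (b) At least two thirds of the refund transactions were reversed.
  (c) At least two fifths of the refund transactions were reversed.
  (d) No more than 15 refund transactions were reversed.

|A| = 16, |A ∩ B| = 7, |A ∖ B| = 9.
(a) |A ∩ B| ≥ |A ∖ B|: fails.
(b) |A ∩ B| / |A| ≥ 2/3: fails.
(c) |A ∩ B| / |A| ≥ 2/5: holds.
(d) |A ∩ B| ≤ 15: holds.

(c), (d)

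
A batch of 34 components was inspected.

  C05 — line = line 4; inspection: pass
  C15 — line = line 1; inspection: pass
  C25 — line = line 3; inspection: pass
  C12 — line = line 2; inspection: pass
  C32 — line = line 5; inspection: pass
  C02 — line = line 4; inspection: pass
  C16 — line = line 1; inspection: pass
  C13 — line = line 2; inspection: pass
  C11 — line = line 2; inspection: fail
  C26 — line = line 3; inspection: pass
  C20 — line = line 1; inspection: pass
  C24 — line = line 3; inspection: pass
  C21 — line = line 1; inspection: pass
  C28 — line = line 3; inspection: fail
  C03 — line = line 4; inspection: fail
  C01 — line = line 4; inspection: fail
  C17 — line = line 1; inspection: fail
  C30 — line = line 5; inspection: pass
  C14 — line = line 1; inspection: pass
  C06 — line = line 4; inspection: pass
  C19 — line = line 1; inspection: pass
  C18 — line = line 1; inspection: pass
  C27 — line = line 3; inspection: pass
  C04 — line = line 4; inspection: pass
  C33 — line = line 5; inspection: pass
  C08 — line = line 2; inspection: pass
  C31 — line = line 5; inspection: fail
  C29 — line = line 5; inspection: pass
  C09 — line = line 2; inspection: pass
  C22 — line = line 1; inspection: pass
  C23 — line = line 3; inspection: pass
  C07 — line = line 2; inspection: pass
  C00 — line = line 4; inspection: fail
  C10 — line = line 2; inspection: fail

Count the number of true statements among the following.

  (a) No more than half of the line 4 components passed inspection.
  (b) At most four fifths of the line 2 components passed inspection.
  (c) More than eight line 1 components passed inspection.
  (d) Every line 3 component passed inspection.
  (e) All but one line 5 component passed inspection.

(a) line 4: |A| = 7, |A ∩ B| = 4; needs |A ∩ B| ≤ |A ∖ B| — false.
(b) line 2: |A| = 7, |A ∩ B| = 5; needs |A ∩ B| / |A| ≤ 4/5 — true.
(c) line 1: |A| = 9, |A ∩ B| = 8; needs |A ∩ B| > 8 — false.
(d) line 3: |A| = 6, |A ∩ B| = 5; needs A ⊆ B, i.e. every element of A is in B (|A ∖ B| = 0) — false.
(e) line 5: |A| = 5, |A ∩ B| = 4; needs |A ∖ B| = 1 — true.

2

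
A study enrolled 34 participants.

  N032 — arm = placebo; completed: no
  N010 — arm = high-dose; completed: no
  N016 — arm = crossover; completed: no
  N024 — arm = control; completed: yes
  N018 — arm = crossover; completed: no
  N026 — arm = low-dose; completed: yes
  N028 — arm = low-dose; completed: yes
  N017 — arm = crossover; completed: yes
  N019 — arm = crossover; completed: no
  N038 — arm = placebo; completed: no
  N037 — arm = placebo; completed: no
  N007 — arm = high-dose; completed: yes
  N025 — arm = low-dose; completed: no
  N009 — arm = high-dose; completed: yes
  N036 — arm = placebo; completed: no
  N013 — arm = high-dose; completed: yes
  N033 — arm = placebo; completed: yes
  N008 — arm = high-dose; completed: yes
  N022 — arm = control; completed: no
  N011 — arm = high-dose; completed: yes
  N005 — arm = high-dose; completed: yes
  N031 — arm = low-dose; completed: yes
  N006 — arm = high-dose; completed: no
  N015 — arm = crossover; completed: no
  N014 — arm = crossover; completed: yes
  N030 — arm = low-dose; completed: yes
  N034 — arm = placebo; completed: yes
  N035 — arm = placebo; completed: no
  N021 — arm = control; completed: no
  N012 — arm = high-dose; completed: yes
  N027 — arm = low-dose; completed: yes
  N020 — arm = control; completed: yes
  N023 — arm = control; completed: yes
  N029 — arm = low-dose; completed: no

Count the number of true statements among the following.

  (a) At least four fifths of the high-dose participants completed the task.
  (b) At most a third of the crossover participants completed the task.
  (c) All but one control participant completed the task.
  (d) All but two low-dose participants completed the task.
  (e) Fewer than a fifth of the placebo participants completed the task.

2

(a) high-dose: |A| = 9, |A ∩ B| = 7; needs |A ∩ B| / |A| ≥ 4/5 — false.
(b) crossover: |A| = 6, |A ∩ B| = 2; needs |A ∩ B| / |A| ≤ 1/3 — true.
(c) control: |A| = 5, |A ∩ B| = 3; needs |A ∖ B| = 1 — false.
(d) low-dose: |A| = 7, |A ∩ B| = 5; needs |A ∖ B| = 2 — true.
(e) placebo: |A| = 7, |A ∩ B| = 2; needs |A ∩ B| / |A| < 1/5 — false.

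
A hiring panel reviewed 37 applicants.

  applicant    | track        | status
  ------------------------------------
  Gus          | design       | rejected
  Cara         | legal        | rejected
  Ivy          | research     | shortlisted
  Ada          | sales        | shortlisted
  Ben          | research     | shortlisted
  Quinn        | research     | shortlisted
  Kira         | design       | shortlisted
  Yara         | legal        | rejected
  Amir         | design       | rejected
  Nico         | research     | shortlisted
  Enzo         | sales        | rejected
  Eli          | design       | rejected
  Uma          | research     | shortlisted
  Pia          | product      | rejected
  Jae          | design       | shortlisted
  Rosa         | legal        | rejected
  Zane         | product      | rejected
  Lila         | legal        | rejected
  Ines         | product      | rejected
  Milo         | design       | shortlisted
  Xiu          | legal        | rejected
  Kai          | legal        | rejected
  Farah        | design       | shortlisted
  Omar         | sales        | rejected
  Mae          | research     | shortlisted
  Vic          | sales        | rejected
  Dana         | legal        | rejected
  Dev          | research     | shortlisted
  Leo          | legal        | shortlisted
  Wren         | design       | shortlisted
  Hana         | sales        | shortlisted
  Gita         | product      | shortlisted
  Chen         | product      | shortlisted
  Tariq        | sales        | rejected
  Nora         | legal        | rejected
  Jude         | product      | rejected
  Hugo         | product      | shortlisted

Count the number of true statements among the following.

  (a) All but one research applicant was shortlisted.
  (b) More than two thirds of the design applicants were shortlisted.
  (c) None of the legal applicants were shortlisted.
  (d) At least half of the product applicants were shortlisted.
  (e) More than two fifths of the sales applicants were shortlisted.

0

(a) research: |A| = 7, |A ∩ B| = 7; needs |A ∖ B| = 1 — false.
(b) design: |A| = 8, |A ∩ B| = 5; needs |A ∩ B| / |A| > 2/3 — false.
(c) legal: |A| = 9, |A ∩ B| = 1; needs A ∩ B = ∅ (|A ∩ B| = 0) — false.
(d) product: |A| = 7, |A ∩ B| = 3; needs |A ∩ B| ≥ |A ∖ B| — false.
(e) sales: |A| = 6, |A ∩ B| = 2; needs |A ∩ B| / |A| > 2/5 — false.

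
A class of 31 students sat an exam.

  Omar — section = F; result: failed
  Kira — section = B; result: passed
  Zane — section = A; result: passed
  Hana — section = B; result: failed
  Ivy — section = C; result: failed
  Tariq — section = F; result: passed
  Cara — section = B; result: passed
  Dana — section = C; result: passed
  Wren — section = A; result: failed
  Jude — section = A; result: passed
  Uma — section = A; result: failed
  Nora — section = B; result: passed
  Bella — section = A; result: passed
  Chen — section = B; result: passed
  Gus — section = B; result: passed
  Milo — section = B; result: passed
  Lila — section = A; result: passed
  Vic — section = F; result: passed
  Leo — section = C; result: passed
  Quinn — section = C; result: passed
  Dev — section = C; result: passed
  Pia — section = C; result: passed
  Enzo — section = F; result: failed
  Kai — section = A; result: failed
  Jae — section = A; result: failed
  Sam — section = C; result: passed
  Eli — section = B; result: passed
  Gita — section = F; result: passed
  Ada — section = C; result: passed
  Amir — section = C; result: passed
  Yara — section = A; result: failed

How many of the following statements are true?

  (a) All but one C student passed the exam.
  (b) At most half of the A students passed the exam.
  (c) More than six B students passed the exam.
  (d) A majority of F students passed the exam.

(a) C: |A| = 9, |A ∩ B| = 8; needs |A ∖ B| = 1 — true.
(b) A: |A| = 9, |A ∩ B| = 4; needs |A ∩ B| ≤ |A ∖ B| — true.
(c) B: |A| = 8, |A ∩ B| = 7; needs |A ∩ B| > 6 — true.
(d) F: |A| = 5, |A ∩ B| = 3; needs |A ∩ B| > |A ∖ B| — true.

4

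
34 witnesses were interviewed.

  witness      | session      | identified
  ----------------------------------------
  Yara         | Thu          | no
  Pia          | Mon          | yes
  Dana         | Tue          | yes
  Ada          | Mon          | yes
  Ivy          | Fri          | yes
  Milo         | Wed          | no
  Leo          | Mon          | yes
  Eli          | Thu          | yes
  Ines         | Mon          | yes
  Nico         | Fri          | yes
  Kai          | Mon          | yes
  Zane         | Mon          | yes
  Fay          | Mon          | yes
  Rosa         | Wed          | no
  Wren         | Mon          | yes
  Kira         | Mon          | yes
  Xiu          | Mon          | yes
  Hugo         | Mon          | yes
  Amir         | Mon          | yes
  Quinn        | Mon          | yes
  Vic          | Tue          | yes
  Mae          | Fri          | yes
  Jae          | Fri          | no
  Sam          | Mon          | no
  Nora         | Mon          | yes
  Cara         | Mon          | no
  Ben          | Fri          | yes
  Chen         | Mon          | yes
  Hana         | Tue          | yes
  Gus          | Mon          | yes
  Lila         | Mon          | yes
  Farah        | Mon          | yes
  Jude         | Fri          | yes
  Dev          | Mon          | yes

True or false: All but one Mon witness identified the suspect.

False

Truth condition: |A ∖ B| = 1.
|A| = 21, |A ∩ B| = 19, |A ∖ B| = 2.
|A ∖ B| = 2, so the statement is false.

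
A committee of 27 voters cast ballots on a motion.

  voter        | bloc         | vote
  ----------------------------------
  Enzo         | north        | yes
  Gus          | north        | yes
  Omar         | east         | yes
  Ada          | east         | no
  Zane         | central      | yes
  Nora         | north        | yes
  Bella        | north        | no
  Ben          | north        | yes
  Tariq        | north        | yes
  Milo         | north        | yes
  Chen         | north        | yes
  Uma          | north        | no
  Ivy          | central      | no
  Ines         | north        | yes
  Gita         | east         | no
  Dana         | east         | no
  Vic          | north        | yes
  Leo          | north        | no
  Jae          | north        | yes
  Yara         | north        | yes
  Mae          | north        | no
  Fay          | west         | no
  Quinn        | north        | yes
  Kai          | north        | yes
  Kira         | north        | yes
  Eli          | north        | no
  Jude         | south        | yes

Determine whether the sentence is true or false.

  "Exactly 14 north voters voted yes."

True

Truth condition: |A ∩ B| = 14.
|A| = 19, |A ∩ B| = 14, |A ∖ B| = 5.
|A ∩ B| = 14, so the statement is true.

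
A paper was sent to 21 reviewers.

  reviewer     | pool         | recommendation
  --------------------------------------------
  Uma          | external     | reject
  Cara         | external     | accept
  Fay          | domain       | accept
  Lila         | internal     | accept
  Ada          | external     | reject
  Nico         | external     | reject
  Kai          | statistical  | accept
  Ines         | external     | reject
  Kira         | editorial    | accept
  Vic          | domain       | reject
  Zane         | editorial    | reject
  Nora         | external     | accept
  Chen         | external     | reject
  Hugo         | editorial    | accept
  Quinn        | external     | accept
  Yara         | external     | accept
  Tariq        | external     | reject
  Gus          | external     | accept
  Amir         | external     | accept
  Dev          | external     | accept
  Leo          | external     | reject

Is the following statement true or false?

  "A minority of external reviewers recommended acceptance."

Truth condition: |A ∩ B| < |A ∖ B|.
A (the restrictor) = {Uma, Cara, Ada, Nico, Ines, Nora, Chen, Quinn, Yara, Tariq, Gus, Amir, Dev, Leo}, |A| = 14.
A ∩ B = {Cara, Nora, Quinn, Yara, Gus, Amir, Dev}, so |A ∩ B| = 7.
A ∖ B = {Uma, Ada, Nico, Ines, Chen, Tariq, Leo}, so |A ∖ B| = 7.
7 = 7, so the statement is false.

False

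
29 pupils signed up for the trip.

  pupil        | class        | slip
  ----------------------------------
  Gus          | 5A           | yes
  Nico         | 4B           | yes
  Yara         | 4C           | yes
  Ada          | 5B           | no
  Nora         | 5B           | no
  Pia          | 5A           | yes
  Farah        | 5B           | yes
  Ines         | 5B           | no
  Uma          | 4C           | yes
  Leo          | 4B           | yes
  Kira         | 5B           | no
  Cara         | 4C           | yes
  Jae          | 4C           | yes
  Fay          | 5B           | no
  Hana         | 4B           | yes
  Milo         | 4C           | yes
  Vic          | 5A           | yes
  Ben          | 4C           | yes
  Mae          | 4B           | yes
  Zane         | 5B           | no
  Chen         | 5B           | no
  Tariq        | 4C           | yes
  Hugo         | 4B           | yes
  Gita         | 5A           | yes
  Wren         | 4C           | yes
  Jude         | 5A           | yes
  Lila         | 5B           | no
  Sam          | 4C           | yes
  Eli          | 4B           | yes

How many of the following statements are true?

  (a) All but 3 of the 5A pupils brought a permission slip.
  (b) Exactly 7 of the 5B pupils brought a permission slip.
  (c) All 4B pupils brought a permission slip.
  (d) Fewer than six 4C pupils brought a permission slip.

1

(a) 5A: |A| = 5, |A ∩ B| = 5; needs |A ∖ B| = 3 — false.
(b) 5B: |A| = 9, |A ∩ B| = 1; needs |A ∩ B| = 7 — false.
(c) 4B: |A| = 6, |A ∩ B| = 6; needs A ⊆ B, i.e. every element of A is in B (|A ∖ B| = 0) — true.
(d) 4C: |A| = 9, |A ∩ B| = 9; needs |A ∩ B| < 6 — false.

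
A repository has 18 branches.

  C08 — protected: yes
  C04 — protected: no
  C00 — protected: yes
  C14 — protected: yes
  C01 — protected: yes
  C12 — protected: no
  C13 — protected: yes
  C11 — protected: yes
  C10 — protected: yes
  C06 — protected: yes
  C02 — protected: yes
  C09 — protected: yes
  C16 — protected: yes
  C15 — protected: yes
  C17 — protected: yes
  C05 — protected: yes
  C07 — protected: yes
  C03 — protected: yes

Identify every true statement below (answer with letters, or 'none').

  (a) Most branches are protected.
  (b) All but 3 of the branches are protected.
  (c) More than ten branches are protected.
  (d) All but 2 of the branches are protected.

|A| = 18, |A ∩ B| = 16, |A ∖ B| = 2.
(a) |A ∩ B| > |A ∖ B|: holds.
(b) |A ∖ B| = 3: fails.
(c) |A ∩ B| > 10: holds.
(d) |A ∖ B| = 2: holds.

(a), (c), (d)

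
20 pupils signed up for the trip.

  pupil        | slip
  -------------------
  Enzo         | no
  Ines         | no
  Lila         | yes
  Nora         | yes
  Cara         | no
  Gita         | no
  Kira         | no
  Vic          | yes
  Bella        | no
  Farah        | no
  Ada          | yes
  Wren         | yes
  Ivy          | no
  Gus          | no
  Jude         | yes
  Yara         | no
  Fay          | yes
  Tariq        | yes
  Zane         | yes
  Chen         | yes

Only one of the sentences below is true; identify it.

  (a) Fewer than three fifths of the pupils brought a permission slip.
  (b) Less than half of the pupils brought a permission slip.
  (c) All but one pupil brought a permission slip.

(a)

|A| = 20, |A ∩ B| = 10, |A ∖ B| = 10.
(a) requires |A ∩ B| / |A| < 3/5: true.
(b) requires |A ∩ B| < |A ∖ B|: false.
(c) requires |A ∖ B| = 1: false.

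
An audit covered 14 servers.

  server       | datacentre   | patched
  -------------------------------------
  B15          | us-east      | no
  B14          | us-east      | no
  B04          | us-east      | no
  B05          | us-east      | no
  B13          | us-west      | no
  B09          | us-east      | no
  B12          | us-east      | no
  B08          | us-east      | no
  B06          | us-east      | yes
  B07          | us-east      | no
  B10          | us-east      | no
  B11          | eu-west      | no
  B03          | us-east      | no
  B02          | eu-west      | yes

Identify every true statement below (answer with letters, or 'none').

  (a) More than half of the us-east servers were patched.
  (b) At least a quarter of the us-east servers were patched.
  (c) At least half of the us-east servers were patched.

none

|A| = 11, |A ∩ B| = 1, |A ∖ B| = 10.
(a) |A ∩ B| > |A ∖ B|: fails.
(b) |A ∩ B| / |A| ≥ 1/4: fails.
(c) |A ∩ B| ≥ |A ∖ B|: fails.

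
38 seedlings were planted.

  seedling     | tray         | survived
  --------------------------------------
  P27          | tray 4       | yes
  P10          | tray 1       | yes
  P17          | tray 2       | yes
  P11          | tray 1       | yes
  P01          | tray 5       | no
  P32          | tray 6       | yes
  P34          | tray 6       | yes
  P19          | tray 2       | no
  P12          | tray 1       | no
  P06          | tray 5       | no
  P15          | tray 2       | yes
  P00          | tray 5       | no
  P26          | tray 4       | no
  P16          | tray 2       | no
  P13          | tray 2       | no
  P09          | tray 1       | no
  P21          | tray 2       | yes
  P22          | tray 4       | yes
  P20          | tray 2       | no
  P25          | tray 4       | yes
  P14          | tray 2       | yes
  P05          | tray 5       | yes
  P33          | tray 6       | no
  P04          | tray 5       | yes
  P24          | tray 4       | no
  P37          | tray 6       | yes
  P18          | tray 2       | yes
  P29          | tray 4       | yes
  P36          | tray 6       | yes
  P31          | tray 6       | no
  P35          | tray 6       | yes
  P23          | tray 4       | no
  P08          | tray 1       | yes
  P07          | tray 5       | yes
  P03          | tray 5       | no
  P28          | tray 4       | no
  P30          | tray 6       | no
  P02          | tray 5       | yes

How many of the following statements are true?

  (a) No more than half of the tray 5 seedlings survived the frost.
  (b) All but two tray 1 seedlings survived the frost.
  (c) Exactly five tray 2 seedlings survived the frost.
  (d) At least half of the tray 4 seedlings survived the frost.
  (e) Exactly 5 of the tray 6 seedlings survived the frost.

5

(a) tray 5: |A| = 8, |A ∩ B| = 4; needs |A ∩ B| ≤ |A ∖ B| — true.
(b) tray 1: |A| = 5, |A ∩ B| = 3; needs |A ∖ B| = 2 — true.
(c) tray 2: |A| = 9, |A ∩ B| = 5; needs |A ∩ B| = 5 — true.
(d) tray 4: |A| = 8, |A ∩ B| = 4; needs |A ∩ B| ≥ |A ∖ B| — true.
(e) tray 6: |A| = 8, |A ∩ B| = 5; needs |A ∩ B| = 5 — true.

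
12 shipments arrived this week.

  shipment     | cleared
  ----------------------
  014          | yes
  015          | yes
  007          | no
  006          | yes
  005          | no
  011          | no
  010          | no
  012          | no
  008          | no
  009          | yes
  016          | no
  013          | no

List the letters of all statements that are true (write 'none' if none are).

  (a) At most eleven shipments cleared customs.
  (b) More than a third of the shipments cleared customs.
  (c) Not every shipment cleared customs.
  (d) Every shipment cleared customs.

(a), (c)

|A| = 12, |A ∩ B| = 4, |A ∖ B| = 8.
(a) |A ∩ B| ≤ 11: holds.
(b) |A ∩ B| / |A| > 1/3: fails.
(c) A ⊄ B (|A ∖ B| ≥ 1): holds.
(d) A ⊆ B, i.e. every element of A is in B (|A ∖ B| = 0): fails.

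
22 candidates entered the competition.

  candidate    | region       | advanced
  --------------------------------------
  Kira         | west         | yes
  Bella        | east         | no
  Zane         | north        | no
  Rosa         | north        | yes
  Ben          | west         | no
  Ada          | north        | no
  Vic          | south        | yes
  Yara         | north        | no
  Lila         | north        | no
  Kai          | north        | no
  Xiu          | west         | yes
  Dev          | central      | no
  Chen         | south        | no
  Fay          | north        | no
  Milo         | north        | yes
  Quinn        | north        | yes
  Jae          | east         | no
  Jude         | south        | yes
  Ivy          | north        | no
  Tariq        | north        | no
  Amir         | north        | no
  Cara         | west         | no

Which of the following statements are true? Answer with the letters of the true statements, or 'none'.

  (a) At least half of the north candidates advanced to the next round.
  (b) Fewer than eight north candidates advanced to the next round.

(b)

|A| = 12, |A ∩ B| = 3, |A ∖ B| = 9.
(a) |A ∩ B| ≥ |A ∖ B|: fails.
(b) |A ∩ B| < 8: holds.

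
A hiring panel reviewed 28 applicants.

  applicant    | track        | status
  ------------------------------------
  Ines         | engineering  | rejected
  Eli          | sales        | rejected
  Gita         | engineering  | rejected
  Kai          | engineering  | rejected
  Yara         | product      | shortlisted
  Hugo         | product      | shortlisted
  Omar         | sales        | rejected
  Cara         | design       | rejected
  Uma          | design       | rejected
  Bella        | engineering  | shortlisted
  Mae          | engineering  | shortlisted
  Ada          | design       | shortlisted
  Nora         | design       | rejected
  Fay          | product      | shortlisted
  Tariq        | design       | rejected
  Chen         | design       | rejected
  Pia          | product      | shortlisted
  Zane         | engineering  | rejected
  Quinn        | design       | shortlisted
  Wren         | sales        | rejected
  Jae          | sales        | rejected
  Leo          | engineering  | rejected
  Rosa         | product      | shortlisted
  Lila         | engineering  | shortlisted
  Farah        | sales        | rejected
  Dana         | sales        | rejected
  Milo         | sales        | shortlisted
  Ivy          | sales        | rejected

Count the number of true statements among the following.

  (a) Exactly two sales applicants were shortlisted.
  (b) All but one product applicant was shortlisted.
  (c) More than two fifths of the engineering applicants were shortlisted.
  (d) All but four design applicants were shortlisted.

(a) sales: |A| = 8, |A ∩ B| = 1; needs |A ∩ B| = 2 — false.
(b) product: |A| = 5, |A ∩ B| = 5; needs |A ∖ B| = 1 — false.
(c) engineering: |A| = 8, |A ∩ B| = 3; needs |A ∩ B| / |A| > 2/5 — false.
(d) design: |A| = 7, |A ∩ B| = 2; needs |A ∖ B| = 4 — false.

0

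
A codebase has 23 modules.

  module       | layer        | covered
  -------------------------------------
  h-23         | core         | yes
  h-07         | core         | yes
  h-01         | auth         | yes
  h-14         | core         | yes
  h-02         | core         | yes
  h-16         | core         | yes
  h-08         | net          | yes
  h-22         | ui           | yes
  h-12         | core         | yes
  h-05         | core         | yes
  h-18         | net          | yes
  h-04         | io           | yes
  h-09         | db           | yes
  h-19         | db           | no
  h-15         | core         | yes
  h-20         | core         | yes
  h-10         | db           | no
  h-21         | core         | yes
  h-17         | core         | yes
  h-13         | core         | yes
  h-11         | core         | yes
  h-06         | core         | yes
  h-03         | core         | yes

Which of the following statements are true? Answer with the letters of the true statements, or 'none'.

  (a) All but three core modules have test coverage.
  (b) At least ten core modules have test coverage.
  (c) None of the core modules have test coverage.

|A| = 15, |A ∩ B| = 15, |A ∖ B| = 0.
(a) |A ∖ B| = 3: fails.
(b) |A ∩ B| ≥ 10: holds.
(c) A ∩ B = ∅ (|A ∩ B| = 0): fails.

(b)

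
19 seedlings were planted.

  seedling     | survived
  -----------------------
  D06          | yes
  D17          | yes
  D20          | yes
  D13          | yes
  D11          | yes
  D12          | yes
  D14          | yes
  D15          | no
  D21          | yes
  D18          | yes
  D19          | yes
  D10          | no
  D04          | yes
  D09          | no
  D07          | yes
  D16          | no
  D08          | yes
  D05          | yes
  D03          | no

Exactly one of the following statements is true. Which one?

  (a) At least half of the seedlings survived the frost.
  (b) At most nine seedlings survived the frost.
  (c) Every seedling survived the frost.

|A| = 19, |A ∩ B| = 14, |A ∖ B| = 5.
(a) requires |A ∩ B| ≥ |A ∖ B|: true.
(b) requires |A ∩ B| ≤ 9: false.
(c) requires A ⊆ B, i.e. every element of A is in B (|A ∖ B| = 0): false.

(a)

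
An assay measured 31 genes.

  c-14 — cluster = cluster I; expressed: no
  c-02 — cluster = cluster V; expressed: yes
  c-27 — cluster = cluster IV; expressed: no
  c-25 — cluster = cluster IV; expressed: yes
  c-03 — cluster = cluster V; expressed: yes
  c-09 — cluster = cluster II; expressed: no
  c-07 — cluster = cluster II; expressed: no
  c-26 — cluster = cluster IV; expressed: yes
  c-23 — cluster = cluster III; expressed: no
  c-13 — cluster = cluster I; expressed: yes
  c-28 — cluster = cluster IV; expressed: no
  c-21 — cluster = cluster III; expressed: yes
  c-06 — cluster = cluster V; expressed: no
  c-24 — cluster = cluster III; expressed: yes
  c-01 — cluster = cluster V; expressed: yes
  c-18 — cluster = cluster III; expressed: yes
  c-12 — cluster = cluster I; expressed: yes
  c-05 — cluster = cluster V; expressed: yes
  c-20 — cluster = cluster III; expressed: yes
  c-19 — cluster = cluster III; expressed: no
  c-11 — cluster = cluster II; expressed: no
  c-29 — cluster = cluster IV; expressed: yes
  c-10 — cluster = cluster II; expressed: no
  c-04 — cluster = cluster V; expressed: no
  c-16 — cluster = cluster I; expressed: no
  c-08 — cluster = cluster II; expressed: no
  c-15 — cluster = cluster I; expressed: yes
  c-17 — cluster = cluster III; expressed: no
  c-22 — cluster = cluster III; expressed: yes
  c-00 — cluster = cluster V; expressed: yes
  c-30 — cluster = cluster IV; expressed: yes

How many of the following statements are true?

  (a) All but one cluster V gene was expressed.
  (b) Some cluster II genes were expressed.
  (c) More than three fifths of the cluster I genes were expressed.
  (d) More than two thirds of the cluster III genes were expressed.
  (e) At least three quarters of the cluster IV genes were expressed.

(a) cluster V: |A| = 7, |A ∩ B| = 5; needs |A ∖ B| = 1 — false.
(b) cluster II: |A| = 5, |A ∩ B| = 0; needs A ∩ B ≠ ∅ (|A ∩ B| ≥ 1) — false.
(c) cluster I: |A| = 5, |A ∩ B| = 3; needs |A ∩ B| / |A| > 3/5 — false.
(d) cluster III: |A| = 8, |A ∩ B| = 5; needs |A ∩ B| / |A| > 2/3 — false.
(e) cluster IV: |A| = 6, |A ∩ B| = 4; needs |A ∩ B| / |A| ≥ 3/4 — false.

0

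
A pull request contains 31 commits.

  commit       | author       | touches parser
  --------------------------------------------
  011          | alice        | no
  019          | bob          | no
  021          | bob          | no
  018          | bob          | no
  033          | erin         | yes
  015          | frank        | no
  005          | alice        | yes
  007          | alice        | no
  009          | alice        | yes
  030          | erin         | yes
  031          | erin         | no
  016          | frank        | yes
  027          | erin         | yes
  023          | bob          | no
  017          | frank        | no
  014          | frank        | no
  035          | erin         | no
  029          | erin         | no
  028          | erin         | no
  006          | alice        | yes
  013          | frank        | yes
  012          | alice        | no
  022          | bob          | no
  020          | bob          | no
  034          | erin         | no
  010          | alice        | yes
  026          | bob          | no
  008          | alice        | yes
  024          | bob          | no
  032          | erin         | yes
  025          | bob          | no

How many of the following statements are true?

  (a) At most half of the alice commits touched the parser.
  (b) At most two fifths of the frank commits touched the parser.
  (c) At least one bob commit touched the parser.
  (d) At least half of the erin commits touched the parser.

(a) alice: |A| = 8, |A ∩ B| = 5; needs |A ∩ B| ≤ |A ∖ B| — false.
(b) frank: |A| = 5, |A ∩ B| = 2; needs |A ∩ B| / |A| ≤ 2/5 — true.
(c) bob: |A| = 9, |A ∩ B| = 0; needs A ∩ B ≠ ∅ (|A ∩ B| ≥ 1) — false.
(d) erin: |A| = 9, |A ∩ B| = 4; needs |A ∩ B| ≥ |A ∖ B| — false.

1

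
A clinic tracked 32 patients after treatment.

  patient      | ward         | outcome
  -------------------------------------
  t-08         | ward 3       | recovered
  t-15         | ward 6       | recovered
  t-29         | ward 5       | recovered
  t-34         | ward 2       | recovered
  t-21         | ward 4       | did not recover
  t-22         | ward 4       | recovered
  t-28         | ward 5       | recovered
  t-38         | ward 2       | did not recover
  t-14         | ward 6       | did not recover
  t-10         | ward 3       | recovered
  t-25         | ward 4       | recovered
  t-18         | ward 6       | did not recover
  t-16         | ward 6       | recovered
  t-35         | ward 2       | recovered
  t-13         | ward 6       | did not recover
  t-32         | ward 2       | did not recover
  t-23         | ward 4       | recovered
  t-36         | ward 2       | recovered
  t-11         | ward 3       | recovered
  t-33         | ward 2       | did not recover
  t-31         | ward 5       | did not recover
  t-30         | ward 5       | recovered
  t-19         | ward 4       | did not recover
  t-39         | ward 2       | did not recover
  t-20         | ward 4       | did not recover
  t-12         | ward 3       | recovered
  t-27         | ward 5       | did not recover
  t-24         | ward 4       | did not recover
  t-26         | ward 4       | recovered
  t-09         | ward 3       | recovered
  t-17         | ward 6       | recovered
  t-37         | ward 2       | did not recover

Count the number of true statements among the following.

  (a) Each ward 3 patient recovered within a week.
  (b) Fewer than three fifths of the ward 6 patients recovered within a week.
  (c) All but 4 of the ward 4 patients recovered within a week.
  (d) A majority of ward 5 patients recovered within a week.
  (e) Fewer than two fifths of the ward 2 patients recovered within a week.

5

(a) ward 3: |A| = 5, |A ∩ B| = 5; needs A ⊆ B, i.e. every element of A is in B (|A ∖ B| = 0) — true.
(b) ward 6: |A| = 6, |A ∩ B| = 3; needs |A ∩ B| / |A| < 3/5 — true.
(c) ward 4: |A| = 8, |A ∩ B| = 4; needs |A ∖ B| = 4 — true.
(d) ward 5: |A| = 5, |A ∩ B| = 3; needs |A ∩ B| > |A ∖ B| — true.
(e) ward 2: |A| = 8, |A ∩ B| = 3; needs |A ∩ B| / |A| < 2/5 — true.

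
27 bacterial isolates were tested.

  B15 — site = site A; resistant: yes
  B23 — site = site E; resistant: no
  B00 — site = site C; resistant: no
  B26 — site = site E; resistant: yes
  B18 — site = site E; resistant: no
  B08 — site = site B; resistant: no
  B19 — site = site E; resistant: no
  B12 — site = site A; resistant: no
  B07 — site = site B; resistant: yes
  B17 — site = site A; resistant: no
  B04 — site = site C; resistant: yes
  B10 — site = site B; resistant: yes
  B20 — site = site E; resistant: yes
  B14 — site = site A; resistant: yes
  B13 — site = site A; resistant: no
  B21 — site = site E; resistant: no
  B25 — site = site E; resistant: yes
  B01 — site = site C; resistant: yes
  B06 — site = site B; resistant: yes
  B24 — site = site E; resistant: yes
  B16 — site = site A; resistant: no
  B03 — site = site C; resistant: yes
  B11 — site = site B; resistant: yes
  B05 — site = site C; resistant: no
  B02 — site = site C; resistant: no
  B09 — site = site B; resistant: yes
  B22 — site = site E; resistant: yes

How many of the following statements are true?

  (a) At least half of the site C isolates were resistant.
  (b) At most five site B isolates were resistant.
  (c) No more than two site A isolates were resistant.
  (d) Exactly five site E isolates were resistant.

(a) site C: |A| = 6, |A ∩ B| = 3; needs |A ∩ B| ≥ |A ∖ B| — true.
(b) site B: |A| = 6, |A ∩ B| = 5; needs |A ∩ B| ≤ 5 — true.
(c) site A: |A| = 6, |A ∩ B| = 2; needs |A ∩ B| ≤ 2 — true.
(d) site E: |A| = 9, |A ∩ B| = 5; needs |A ∩ B| = 5 — true.

4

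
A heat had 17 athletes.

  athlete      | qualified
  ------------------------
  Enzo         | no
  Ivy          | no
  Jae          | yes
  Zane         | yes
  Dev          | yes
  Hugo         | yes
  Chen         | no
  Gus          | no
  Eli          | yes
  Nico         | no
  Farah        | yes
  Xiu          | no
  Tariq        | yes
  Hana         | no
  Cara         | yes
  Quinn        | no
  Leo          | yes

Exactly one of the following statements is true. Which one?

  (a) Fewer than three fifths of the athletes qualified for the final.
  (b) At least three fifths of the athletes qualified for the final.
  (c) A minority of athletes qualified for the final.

|A| = 17, |A ∩ B| = 9, |A ∖ B| = 8.
(a) requires |A ∩ B| / |A| < 3/5: true.
(b) requires |A ∩ B| / |A| ≥ 3/5: false.
(c) requires |A ∩ B| < |A ∖ B|: false.

(a)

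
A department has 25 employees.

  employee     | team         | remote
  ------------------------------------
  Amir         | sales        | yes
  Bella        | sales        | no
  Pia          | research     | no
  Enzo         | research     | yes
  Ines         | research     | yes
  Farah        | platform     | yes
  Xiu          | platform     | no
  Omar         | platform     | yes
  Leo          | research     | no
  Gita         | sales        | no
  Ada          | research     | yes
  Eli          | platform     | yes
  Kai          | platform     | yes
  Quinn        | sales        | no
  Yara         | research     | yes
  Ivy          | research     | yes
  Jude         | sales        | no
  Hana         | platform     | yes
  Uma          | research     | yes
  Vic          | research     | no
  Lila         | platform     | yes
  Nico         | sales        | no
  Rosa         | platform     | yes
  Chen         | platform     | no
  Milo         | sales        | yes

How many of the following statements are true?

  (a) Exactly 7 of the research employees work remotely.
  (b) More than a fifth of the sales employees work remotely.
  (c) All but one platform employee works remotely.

1

(a) research: |A| = 9, |A ∩ B| = 6; needs |A ∩ B| = 7 — false.
(b) sales: |A| = 7, |A ∩ B| = 2; needs |A ∩ B| / |A| > 1/5 — true.
(c) platform: |A| = 9, |A ∩ B| = 7; needs |A ∖ B| = 1 — false.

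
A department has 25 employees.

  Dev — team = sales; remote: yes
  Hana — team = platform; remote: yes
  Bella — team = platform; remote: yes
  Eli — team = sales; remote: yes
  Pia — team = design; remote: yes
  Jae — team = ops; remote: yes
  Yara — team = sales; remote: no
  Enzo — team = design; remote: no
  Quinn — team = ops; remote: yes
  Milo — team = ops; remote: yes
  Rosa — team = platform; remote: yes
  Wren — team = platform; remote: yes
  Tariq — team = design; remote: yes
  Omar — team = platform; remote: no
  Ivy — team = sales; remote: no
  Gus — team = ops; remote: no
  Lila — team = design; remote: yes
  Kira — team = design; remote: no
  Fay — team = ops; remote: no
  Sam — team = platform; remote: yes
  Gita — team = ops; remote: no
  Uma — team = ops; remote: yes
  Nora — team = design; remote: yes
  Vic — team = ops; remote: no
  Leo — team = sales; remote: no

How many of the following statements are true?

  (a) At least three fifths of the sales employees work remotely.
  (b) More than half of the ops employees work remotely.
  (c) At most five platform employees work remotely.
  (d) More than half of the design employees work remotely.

(a) sales: |A| = 5, |A ∩ B| = 2; needs |A ∩ B| / |A| ≥ 3/5 — false.
(b) ops: |A| = 8, |A ∩ B| = 4; needs |A ∩ B| > |A ∖ B| — false.
(c) platform: |A| = 6, |A ∩ B| = 5; needs |A ∩ B| ≤ 5 — true.
(d) design: |A| = 6, |A ∩ B| = 4; needs |A ∩ B| > |A ∖ B| — true.

2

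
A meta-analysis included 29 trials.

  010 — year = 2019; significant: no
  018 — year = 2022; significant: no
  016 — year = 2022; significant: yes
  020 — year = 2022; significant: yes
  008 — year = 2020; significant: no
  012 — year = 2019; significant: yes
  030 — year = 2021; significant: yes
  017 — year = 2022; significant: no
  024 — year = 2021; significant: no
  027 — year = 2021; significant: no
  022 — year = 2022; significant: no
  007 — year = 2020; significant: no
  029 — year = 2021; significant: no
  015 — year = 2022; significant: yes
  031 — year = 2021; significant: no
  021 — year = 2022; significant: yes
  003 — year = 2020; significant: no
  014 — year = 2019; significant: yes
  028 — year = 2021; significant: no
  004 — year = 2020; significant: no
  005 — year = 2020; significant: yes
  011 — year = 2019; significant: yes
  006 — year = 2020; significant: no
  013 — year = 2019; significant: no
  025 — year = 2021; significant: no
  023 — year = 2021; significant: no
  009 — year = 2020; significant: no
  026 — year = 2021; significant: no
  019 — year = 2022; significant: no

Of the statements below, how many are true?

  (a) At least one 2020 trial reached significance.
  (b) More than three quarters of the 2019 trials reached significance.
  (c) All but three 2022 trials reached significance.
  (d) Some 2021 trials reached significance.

(a) 2020: |A| = 7, |A ∩ B| = 1; needs A ∩ B ≠ ∅ (|A ∩ B| ≥ 1) — true.
(b) 2019: |A| = 5, |A ∩ B| = 3; needs |A ∩ B| / |A| > 3/4 — false.
(c) 2022: |A| = 8, |A ∩ B| = 4; needs |A ∖ B| = 3 — false.
(d) 2021: |A| = 9, |A ∩ B| = 1; needs A ∩ B ≠ ∅ (|A ∩ B| ≥ 1) — true.

2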